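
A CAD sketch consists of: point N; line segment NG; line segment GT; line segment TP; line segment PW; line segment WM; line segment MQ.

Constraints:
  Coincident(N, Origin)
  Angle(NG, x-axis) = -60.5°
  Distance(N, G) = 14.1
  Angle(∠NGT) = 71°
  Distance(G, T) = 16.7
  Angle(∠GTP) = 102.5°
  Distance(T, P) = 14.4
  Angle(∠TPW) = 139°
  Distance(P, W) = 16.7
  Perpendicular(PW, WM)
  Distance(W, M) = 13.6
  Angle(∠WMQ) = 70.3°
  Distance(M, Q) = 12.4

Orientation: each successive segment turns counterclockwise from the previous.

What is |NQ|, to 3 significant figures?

4.60

N is at the origin; NG runs at -60.5° with length 14.1, so G = (6.94, -12.3). ∠NGT = 71.0° gives GT at 48.5° from the x-axis; with |GT| = 16.7, T = (18.0, 0.236). ∠GTP = 102.5° gives TP at 126° from the x-axis; with |TP| = 14.4, P = (9.54, 11.9). ∠TPW = 139.0° gives PW at 167° from the x-axis; with |PW| = 16.7, W = (-6.73, 15.6). PW is perpendicular to WM, so WM runs at -103°; with |WM| = 13.6, M = (-9.79, 2.39). ∠WMQ = 70.3° gives MQ at 6.70° from the x-axis; with |MQ| = 12.4, Q = (2.53, 3.84). Then |NQ| = |Q − N| = 4.60.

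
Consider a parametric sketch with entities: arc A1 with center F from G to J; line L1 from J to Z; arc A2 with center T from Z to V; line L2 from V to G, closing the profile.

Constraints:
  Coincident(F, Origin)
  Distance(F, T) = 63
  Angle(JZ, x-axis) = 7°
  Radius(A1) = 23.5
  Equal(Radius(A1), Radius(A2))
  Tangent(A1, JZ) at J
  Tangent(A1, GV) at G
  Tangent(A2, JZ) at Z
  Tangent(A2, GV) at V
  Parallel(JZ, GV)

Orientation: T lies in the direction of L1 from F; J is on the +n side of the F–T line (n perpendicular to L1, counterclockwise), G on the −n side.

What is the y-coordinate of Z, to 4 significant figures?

31.00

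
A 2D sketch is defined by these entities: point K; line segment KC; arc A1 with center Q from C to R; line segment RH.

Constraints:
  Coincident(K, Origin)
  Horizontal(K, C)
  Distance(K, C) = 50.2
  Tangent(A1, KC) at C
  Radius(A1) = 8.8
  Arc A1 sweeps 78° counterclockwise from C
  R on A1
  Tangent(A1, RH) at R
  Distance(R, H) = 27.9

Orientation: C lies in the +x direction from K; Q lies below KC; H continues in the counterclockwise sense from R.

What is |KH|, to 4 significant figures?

49.55

K is at the origin; KC is horizontal with |KC| = 50.2 and C on the +x side, so C = (50.20, 0.000). A1 meets KC tangentially, so QC is at right angles to KC, so Q = C + (0, -8.8) = (50.20, -8.800). On A1, C sits at bearing 90° from Q; a 78° counterclockwise sweep puts R at bearing 168°, so R = Q + 8.8·(cos 168°, sin 168°) = (41.59, -6.970). The tangent condition forces QR to be normal to RH, so RH runs along (−sin 168°, cos 168°); with |RH| = 27.9, H = (35.79, -34.26). Then |KH| = |H − K| = 49.55.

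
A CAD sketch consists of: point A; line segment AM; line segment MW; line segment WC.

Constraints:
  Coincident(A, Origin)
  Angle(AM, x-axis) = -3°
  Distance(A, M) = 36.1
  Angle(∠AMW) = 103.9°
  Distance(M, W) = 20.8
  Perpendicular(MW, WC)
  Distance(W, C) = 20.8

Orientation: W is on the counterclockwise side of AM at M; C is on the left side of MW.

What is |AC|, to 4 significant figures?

32.73

∠AMW = 103.9°, so MW runs at -3.0° + (180° − 103.9°) = 73.10° from the x-axis; with |MW| = 20.8, W = M + 20.8·(cos 73.10°, sin 73.10°) = (42.10, 18.01). The perpendicularity gives WC at right angles to MW; with |WC| = 20.8 on the left of MW, C = W + 20.8·(-0.9568, 0.2907) = (22.20, 24.06). Then |AC| = |C − A| = 32.73.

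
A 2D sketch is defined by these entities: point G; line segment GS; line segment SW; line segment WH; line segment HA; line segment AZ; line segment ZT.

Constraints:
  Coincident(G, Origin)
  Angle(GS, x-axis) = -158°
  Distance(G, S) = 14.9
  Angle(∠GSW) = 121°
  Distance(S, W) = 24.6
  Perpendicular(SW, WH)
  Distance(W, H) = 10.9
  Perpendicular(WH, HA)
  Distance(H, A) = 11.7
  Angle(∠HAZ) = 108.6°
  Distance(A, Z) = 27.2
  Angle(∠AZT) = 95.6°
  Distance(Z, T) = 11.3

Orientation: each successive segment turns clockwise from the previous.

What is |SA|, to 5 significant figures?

16.888

The perpendicularity gives WH at right angles to SW, so WH runs at 53.000°; with |WH| = 10.9, H = (-26.902, 17.928). The perpendicularity gives HA at right angles to WH, so HA runs at -37.000°; with |HA| = 11.7, A = (-17.558, 10.887). Then |SA| = |A − S| = 16.888.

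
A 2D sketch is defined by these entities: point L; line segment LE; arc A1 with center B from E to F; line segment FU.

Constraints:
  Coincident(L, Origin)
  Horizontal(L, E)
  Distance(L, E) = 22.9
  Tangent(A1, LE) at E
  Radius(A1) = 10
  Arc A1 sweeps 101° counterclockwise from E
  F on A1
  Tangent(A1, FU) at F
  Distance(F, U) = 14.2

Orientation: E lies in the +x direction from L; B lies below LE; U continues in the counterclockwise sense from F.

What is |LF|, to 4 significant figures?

17.69

L is at the origin; L and E share the same y with |LE| = 22.9 and E on the +x side, so E = (22.90, 0.000). The tangent condition forces BE to be normal to LE, so B = E + (0, -10) = (22.90, -10.00). On A1, E sits at bearing 90° from B; a 101° counterclockwise sweep puts F at bearing 191°, so F = B + 10.0·(cos 191°, sin 191°) = (13.08, -11.91). Then |LF| = |F − L| = 17.69.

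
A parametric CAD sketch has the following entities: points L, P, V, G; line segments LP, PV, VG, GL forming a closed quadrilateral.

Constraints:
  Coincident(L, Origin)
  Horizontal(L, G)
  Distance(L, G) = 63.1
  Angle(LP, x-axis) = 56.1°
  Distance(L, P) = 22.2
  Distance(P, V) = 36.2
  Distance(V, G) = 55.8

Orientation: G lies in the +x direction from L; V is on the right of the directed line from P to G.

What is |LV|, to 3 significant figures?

20.4

Checks: |PV| = 36.20 ✓; |VG| = 55.80 ✓.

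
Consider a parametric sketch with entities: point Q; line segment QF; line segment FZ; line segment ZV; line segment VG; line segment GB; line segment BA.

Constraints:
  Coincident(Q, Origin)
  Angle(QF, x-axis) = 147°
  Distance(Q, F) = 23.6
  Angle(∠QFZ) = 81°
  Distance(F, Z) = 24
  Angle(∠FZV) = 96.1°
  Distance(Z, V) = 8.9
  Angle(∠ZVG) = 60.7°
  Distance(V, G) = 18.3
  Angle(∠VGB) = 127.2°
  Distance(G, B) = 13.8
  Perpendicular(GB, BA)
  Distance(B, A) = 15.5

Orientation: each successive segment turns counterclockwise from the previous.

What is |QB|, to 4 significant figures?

35.08

∠ZVG = 60.7° gives VG at 89.20° from the x-axis; with |VG| = 18.3, G = (-21.60, 4.763). ∠VGB = 127.2° gives GB at 142.0° from the x-axis; with |GB| = 13.8, B = (-32.47, 13.26). Then |QB| = |B − Q| = 35.08.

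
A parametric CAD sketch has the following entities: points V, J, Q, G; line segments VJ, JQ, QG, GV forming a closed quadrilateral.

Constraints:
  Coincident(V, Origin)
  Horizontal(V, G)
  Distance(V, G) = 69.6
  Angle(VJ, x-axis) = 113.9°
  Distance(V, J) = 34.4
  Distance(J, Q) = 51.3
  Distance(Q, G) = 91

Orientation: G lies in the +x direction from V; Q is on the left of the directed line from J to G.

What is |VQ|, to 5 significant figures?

74.984

V is at the origin; VG is horizontal with |VG| = 69.6 and G in +x, so G = (69.6, 0). VJ runs at 113.9° with |VJ| = 34.4, so J = (-13.937, 31.450). Q is determined by |JQ| = 51.3 and |QG| = 91.0 together: it lies at the intersection of circle(J, 51.3) and circle(G, 91.0). With |JG| = 89.261, the foot of the radical line on JG is 12.986 from J and the perpendicular offset is √(51.3² − 12.986²) = 49.629. Taking the left-of-JG solution: Q = (15.702, 73.322).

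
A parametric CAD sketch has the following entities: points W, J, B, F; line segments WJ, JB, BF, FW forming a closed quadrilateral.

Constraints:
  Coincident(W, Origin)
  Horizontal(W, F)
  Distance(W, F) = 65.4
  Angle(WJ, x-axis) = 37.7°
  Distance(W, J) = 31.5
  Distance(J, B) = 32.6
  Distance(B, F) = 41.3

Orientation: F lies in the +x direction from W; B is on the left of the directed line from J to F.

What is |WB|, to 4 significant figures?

64.10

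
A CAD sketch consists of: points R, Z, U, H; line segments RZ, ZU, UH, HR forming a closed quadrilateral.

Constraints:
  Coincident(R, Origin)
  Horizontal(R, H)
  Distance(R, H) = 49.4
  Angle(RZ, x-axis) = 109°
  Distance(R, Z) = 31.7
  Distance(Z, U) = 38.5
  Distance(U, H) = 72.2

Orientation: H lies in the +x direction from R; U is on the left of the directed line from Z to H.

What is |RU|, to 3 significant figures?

62.7

R is at the origin; RH is horizontal with |RH| = 49.4 and H in +x, so H = (49.4, 0). RZ runs at 109.0° with |RZ| = 31.7, so Z = (-10.3, 30.0). U is determined by |ZU| = 38.5 and |UH| = 72.2 together: it lies at the intersection of circle(Z, 38.5) and circle(H, 72.2). With |ZH| = 66.8, the foot of the radical line on ZH is 5.49 from Z and the perpendicular offset is √(38.5² − 5.49²) = 38.1. Taking the left-of-ZH solution: U = (11.7, 61.6).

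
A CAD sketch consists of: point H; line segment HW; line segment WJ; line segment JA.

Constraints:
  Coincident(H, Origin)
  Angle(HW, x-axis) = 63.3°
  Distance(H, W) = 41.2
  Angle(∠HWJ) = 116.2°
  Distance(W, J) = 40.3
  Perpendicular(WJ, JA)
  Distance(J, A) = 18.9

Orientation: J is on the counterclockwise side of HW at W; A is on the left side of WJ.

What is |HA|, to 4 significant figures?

61.22

H is at the origin; HW runs at 63.3° with length 41.2, so W = 41.2·(cos 63.3°, sin 63.3°) = (18.51, 36.81). ∠HWJ = 116.2°, so WJ runs at 63.3° + (180° − 116.2°) = 127.1° from the x-axis; with |WJ| = 40.3, J = W + 40.3·(cos 127.1°, sin 127.1°) = (-5.797, 68.95). The perpendicularity gives JA at right angles to WJ; with |JA| = 18.9 on the left of WJ, A = J + 18.9·(-0.7976, -0.6032) = (-20.87, 57.55). Then |HA| = |A − H| = 61.22.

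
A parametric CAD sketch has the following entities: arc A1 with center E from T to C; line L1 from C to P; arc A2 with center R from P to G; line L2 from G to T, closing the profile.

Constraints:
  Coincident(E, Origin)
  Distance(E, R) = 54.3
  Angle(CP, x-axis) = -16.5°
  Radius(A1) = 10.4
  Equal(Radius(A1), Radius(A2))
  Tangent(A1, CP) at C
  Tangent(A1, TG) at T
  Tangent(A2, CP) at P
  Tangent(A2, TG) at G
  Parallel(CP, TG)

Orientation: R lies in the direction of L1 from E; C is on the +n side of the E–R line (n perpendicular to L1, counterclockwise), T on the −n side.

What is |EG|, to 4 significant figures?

55.29

The slot axis is L1's direction at -16.5°, so u = (cos -16.5°, sin -16.5°) = (0.9588, -0.2840) and n = (−sin -16.5°, cos -16.5°) = (0.2840, 0.9588). E is at the origin and R lies 54.3 along u from E, so R = 54.3·u = (52.06, -15.42). Tangency of A1 to both parallel lines with radius 10.4 puts C and T at E ± 10.4·n: C = (2.954, 9.972), T = (-2.954, -9.972). Equal radii place P and G the same way about R: P = R + 10.4·n = (55.02, -5.450), G = R − 10.4·n = (49.11, -25.39). Then |EG| = |G − E| = 55.29.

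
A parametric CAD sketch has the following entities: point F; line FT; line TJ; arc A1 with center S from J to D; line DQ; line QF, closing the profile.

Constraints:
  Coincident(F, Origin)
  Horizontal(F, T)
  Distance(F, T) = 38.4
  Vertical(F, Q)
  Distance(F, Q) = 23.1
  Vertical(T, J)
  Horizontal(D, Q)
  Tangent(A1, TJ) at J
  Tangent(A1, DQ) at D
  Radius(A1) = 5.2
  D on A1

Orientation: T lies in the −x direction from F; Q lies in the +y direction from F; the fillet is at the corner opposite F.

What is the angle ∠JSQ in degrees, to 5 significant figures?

171.10°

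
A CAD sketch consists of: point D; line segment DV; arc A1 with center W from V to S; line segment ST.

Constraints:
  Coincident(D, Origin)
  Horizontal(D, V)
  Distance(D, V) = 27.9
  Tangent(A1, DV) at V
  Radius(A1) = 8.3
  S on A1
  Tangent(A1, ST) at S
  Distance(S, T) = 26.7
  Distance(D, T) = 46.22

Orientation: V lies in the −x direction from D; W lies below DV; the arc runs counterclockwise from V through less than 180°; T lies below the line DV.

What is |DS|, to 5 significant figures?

37.408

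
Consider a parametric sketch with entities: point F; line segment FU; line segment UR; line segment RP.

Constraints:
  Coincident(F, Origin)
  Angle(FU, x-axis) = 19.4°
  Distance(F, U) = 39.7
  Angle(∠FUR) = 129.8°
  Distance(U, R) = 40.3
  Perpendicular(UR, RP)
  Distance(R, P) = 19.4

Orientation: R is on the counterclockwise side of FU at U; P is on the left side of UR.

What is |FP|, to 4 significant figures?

66.64

F is at the origin; FU runs at 19.4° with length 39.7, so U = 39.7·(cos 19.4°, sin 19.4°) = (37.45, 13.19). ∠FUR = 129.8°, so UR runs at 19.4° + (180° − 129.8°) = 69.60° from the x-axis; with |UR| = 40.3, R = U + 40.3·(cos 69.60°, sin 69.60°) = (51.49, 50.96). UR is perpendicular to RP; with |RP| = 19.4 on the left of UR, P = R + 19.4·(-0.9373, 0.3486) = (33.31, 57.72). Then |FP| = |P − F| = 66.64.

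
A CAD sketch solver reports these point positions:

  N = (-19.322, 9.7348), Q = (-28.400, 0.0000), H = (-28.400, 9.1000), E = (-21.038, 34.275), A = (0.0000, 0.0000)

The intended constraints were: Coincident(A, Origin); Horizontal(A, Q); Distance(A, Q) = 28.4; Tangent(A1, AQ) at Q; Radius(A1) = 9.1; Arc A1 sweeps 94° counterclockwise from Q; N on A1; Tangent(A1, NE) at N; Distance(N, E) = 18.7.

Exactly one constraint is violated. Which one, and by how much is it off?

Distance(N, E) = 18.7 — off by 5.90.

A = (0.00, 0.00) ✓; A.y = 0.00, Q.y = 0.00 ✓; |AQ| = 28.40 ✓; ∠(HQ, QA) = 90.00° ✓; |HQ| = 9.100 ✓; bearing(H→N) − bearing(H→Q) = 94.00° ✓; |HN| = 9.100 ✓; ∠(HN, NE) = 90.00° ✓; |NE| = 24.60 ✗.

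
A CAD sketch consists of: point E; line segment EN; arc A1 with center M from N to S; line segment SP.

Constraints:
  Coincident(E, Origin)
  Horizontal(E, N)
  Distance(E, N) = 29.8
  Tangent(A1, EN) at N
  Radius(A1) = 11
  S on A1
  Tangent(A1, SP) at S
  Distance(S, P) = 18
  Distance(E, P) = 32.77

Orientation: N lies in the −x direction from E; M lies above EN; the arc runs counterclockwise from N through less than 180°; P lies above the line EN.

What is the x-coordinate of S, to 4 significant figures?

-18.85

E is at the origin; E and N share the same y with |EN| = 29.8 and N on the −x side, so N = (-29.80, 0.000). The tangent condition forces MN to be normal to EN, so M = N + (0, 11) = (-29.80, 11.00). Since MS ⟂ SP (tangency), |MP| = √(11.0² + 18.0²) = 21.10 regardless of where S sits on A1. So P lies on both circle(E, 32.77) and circle(M, 21.10); the above-EN intersection is P = (-17.18, 27.90). S is the foot of the tangent from P: S = (-18.85, 9.982).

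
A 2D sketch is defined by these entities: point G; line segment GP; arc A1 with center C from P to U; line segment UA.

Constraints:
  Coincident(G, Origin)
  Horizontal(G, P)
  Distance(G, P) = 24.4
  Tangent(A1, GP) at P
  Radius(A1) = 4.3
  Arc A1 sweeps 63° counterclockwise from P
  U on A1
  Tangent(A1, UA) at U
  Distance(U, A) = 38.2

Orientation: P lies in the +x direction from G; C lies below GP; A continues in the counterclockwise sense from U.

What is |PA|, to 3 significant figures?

42.1

On A1, P sits at bearing 90° from C; a 63° counterclockwise sweep puts U at bearing 153°, so U = C + 4.3·(cos 153°, sin 153°) = (20.6, -2.35). Since A1 is tangent to UA there, CU ⟂ UA, so UA runs along (−sin 153°, cos 153°); with |UA| = 38.2, A = (3.23, -36.4). Then |PA| = |A − P| = 42.1.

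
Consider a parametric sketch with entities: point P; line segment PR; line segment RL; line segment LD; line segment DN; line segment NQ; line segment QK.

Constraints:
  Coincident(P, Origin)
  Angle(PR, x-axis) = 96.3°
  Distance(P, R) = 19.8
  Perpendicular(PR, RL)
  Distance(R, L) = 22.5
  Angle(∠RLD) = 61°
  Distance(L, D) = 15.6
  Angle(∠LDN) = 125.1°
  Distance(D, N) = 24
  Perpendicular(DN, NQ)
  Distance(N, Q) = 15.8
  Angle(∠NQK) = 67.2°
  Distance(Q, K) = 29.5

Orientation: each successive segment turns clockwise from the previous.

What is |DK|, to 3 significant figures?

5.41

P is at the origin; PR runs at 96.3° with length 19.8, so R = (-2.17, 19.7). PR ⟂ RL, so RL runs at 6.30°; with |RL| = 22.5, L = (20.2, 22.1). ∠RLD = 61.0° gives LD at -113° from the x-axis; with |LD| = 15.6, D = (14.2, 7.76). ∠LDN = 125.1° gives DN at -168° from the x-axis; with |DN| = 24.0, N = (-9.27, 2.60). DN ⟂ NQ, so NQ runs at 102°; with |NQ| = 15.8, Q = (-12.7, 18.0). ∠NQK = 67.2° gives QK at -10.4° from the x-axis; with |QK| = 29.5, K = (16.4, 12.7). Then |DK| = |K − D| = 5.41.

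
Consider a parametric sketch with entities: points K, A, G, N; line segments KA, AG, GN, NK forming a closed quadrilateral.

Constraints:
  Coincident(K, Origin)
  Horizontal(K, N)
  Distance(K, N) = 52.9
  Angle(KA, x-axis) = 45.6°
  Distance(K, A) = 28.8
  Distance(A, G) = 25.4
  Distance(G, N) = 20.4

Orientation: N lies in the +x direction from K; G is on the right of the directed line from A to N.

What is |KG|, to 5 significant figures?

32.600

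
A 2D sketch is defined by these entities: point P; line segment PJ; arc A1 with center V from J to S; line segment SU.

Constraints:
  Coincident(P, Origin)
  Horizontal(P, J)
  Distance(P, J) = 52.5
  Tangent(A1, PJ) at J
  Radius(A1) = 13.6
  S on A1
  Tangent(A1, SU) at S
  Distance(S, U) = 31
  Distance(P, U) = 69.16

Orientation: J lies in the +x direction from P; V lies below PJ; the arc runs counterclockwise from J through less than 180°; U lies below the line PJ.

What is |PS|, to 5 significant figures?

43.728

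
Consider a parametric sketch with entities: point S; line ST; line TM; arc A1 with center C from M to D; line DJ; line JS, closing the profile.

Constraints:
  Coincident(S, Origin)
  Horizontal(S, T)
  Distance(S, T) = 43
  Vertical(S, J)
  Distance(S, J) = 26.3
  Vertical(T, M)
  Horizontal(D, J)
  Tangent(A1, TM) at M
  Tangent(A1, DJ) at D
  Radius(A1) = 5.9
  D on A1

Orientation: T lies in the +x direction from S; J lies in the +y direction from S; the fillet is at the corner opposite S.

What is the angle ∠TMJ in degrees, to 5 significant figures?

97.813°

S is at the origin; ST is horizontal with |ST| = 43.0 and T on the +x side, so T = (43.000, 0.0000). SJ is vertical with |SJ| = 26.3 and J on the +y side, so J = (0.0000, 26.300). The virtual corner opposite S is at (43.000, 26.300). Tangency of A1 to TM means the radius CM is perpendicular to TM and since A1 is tangent to DJ there, CD ⟂ DJ, with radius 5.9, so the center C sits 5.9 in from both sides at C = (37.100, 20.400). That places the tangent points at M = (43.000, 20.400) on TM and D = (37.100, 26.300) on DJ. Then cos ∠TMJ = MT·MJ / (|MT||MJ|), giving 97.813°.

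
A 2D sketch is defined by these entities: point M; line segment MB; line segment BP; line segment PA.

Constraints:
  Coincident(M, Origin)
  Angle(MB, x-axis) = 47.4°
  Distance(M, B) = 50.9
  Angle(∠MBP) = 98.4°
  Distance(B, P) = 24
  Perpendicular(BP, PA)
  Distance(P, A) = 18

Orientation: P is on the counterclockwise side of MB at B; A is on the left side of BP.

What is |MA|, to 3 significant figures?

45.1

M is at the origin; MB runs at 47.4° with length 50.9, so B = 50.9·(cos 47.4°, sin 47.4°) = (34.5, 37.5). ∠MBP = 98.4°, so BP runs at 47.4° + (180° − 98.4°) = 129° from the x-axis; with |BP| = 24.0, P = B + 24.0·(cos 129°, sin 129°) = (19.3, 56.1). BP is perpendicular to PA; with |PA| = 18.0 on the left of BP, A = P + 18.0·(-0.777, -0.629) = (5.36, 44.8). Then |MA| = |A − M| = 45.1.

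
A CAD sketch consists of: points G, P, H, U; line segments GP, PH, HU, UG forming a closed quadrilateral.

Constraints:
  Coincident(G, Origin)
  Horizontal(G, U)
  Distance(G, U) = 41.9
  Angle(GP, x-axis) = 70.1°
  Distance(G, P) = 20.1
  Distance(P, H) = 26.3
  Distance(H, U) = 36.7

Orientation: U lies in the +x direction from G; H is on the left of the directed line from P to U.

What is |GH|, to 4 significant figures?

44.31

Checks: G.y = 0.00, U.y = 0.00 ✓; |PH| = 26.30 ✓; |HU| = 36.70 ✓.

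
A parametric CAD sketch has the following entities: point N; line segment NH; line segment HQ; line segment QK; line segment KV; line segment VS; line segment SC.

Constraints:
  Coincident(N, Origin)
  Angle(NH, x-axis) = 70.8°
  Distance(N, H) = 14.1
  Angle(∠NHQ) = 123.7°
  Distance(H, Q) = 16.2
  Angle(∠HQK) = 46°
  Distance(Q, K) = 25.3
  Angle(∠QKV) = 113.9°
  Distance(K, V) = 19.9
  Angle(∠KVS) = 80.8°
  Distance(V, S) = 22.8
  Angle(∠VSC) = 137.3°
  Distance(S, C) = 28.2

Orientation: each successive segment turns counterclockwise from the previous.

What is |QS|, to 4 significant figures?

26.51

N is at the origin; NH runs at 70.8° with length 14.1, so H = (4.637, 13.32). ∠NHQ = 123.7° gives HQ at 127.1° from the x-axis; with |HQ| = 16.2, Q = (-5.135, 26.24). ∠HQK = 46.0° gives QK at -98.90° from the x-axis; with |QK| = 25.3, K = (-9.049, 1.241). ∠QKV = 113.9° gives KV at -32.80° from the x-axis; with |KV| = 19.9, V = (7.678, -9.539). ∠KVS = 80.8° gives VS at 66.40° from the x-axis; with |VS| = 22.8, S = (16.81, 11.35). Then |QS| = |S − Q| = 26.51.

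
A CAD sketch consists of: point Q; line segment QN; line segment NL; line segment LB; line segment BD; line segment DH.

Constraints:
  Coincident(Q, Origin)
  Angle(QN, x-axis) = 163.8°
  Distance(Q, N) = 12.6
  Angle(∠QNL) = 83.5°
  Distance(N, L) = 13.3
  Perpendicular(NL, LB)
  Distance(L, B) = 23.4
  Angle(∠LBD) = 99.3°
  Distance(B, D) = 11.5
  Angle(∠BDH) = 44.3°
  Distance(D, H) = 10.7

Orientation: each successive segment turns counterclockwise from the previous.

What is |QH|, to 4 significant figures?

8.018

Q is at the origin; QN runs at 163.8° with length 12.6, so N = (-12.10, 3.515). ∠QNL = 83.5° gives NL at -99.70° from the x-axis; with |NL| = 13.3, L = (-14.34, -9.595). NL ⟂ LB, so LB runs at -9.700°; with |LB| = 23.4, B = (8.725, -13.54). ∠LBD = 99.3° gives BD at 71.00° from the x-axis; with |BD| = 11.5, D = (12.47, -2.664). ∠BDH = 44.3° gives DH at -153.3° from the x-axis; with |DH| = 10.7, H = (2.910, -7.471). Then |QH| = |H − Q| = 8.018.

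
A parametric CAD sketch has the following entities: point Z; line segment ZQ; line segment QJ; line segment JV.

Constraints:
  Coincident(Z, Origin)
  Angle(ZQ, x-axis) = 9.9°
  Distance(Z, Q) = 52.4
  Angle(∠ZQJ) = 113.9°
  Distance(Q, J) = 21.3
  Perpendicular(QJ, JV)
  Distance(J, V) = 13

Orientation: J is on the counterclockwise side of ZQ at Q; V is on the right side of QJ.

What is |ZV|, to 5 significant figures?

74.286

Z is at the origin; ZQ runs at 9.9° with length 52.4, so Q = 52.4·(cos 9.9°, sin 9.9°) = (51.620, 9.0091). ∠ZQJ = 113.9°, so QJ runs at 9.9° + (180° − 113.9°) = 76.000° from the x-axis; with |QJ| = 21.3, J = Q + 21.3·(cos 76.000°, sin 76.000°) = (56.773, 29.676). The perpendicularity gives JV at right angles to QJ; with |JV| = 13.0 on the right of QJ, V = J + 13.0·(0.97030, -0.24192) = (69.387, 26.531). Then |ZV| = |V − Z| = 74.286.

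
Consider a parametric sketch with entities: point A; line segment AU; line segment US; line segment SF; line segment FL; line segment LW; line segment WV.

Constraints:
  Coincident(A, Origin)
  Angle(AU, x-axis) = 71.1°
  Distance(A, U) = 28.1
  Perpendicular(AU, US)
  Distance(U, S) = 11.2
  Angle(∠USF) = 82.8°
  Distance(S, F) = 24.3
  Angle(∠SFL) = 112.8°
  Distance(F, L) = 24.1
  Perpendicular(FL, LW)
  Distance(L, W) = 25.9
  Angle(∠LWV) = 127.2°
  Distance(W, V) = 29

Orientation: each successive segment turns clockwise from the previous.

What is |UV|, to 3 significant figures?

18.0

A is at the origin; AU runs at 71.1° with length 28.1, so U = (9.10, 26.6). AU is perpendicular to US, so US runs at -18.9°; with |US| = 11.2, S = (19.7, 23.0). ∠USF = 82.8° gives SF at -116° from the x-axis; with |SF| = 24.3, F = (9.01, 1.14). ∠SFL = 112.8° gives FL at 177° from the x-axis; with |FL| = 24.1, L = (-15.1, 2.52). FL is perpendicular to LW, so LW runs at 86.7°; with |LW| = 25.9, W = (-13.6, 28.4). ∠LWV = 127.2° gives WV at 33.9° from the x-axis; with |WV| = 29.0, V = (10.5, 44.6). Then |UV| = |V − U| = 18.0.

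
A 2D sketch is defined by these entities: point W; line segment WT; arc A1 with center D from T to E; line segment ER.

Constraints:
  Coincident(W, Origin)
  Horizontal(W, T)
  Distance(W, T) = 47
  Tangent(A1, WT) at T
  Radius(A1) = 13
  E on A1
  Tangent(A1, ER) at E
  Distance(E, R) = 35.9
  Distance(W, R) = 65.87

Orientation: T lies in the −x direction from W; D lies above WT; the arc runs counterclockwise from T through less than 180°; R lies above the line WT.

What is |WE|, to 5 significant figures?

37.737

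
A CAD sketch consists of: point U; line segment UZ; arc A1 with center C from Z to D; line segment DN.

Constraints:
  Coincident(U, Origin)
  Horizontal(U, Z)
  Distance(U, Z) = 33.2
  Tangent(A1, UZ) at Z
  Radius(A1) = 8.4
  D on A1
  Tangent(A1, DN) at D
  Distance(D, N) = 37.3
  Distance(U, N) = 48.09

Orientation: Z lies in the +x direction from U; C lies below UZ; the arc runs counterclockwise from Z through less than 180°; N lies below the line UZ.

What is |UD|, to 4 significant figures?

25.90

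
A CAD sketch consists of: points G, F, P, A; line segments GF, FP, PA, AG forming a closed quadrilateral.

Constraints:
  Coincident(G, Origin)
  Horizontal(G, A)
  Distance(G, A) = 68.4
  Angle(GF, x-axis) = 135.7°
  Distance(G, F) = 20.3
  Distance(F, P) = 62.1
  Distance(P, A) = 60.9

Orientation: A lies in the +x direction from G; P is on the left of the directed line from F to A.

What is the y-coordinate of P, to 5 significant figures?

51.158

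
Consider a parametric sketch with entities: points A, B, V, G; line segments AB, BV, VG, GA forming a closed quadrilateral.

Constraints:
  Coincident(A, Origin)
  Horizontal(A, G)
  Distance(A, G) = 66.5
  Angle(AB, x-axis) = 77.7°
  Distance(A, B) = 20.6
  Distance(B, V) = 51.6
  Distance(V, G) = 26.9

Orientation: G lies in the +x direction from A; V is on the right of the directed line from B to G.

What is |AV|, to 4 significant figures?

45.47

Checks: |BV| = 51.60 ✓; |VG| = 26.90 ✓.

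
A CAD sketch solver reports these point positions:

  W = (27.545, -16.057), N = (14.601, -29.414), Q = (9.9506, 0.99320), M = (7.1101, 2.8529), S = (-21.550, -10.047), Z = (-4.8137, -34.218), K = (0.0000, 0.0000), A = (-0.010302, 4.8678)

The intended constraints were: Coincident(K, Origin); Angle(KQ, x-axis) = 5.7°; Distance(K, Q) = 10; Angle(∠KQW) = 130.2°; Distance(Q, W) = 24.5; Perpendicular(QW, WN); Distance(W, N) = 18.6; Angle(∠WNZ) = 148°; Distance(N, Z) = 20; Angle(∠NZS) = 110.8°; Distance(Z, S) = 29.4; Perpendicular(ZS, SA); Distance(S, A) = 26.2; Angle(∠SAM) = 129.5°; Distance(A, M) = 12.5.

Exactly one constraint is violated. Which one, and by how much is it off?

Distance(A, M) = 12.5 — off by 5.10.

K = (0.00, 0.00) ✓; KQ at 5.700° ✓; |KQ| = 10.00 ✓; ∠KQW = 130.2° ✓; |QW| = 24.50 ✓; ∠(QW, WN) = 90.00° ✓; |WN| = 18.60 ✓; ∠WNZ = 148.0° ✓; |NZ| = 20.00 ✓; ∠NZS = 110.8° ✓; |ZS| = 29.40 ✓; ∠(ZS, SA) = 90.00° ✓; |SA| = 26.20 ✓; ∠SAM = 129.5° ✓; |AM| = 7.400 ✗.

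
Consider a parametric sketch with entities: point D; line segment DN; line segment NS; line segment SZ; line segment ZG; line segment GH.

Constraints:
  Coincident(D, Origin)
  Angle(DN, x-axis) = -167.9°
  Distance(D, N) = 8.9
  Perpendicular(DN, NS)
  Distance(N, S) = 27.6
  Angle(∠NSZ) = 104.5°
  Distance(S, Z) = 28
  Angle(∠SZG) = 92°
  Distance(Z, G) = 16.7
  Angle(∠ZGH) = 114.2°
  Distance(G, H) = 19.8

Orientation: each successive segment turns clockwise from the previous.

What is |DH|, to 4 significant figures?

9.767

D is at the origin; DN runs at -167.9° with length 8.9, so N = (-8.702, -1.866). The perpendicularity gives NS at right angles to DN, so NS runs at 102.1°; with |NS| = 27.6, S = (-14.49, 25.12). ∠NSZ = 104.5° gives SZ at 26.60° from the x-axis; with |SZ| = 28.0, Z = (10.55, 37.66). ∠SZG = 92.0° gives ZG at -61.40° from the x-axis; with |ZG| = 16.7, G = (18.54, 23.00). ∠ZGH = 114.2° gives GH at -127.2° from the x-axis; with |GH| = 19.8, H = (6.572, 7.225). Then |DH| = |H − D| = 9.767.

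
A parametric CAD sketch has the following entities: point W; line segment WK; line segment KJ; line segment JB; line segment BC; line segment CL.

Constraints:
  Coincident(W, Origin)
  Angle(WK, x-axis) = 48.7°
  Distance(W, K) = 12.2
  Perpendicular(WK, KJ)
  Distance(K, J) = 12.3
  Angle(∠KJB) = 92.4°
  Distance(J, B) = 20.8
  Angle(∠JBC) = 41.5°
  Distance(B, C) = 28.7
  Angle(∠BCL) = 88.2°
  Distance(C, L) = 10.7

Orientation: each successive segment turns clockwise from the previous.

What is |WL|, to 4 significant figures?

19.31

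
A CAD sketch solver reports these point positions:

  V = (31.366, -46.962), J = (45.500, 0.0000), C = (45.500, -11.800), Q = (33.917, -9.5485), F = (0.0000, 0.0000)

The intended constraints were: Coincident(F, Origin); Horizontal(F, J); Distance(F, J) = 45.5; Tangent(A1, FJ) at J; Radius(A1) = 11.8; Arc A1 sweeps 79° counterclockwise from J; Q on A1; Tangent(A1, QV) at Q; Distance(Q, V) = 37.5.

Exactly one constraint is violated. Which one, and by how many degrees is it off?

Tangent(A1, QV) at Q — off by 7.10°.

F = (0.00, 0.00) ✓; F.y = 0.00, J.y = 0.00 ✓; |FJ| = 45.50 ✓; ∠(CJ, JF) = 90.00° ✓; |CJ| = 11.80 ✓; bearing(C→Q) − bearing(C→J) = 79.00° ✓; |CQ| = 11.80 ✓; ∠(CQ, QV) = 82.90° ✗; |QV| = 37.50 ✓.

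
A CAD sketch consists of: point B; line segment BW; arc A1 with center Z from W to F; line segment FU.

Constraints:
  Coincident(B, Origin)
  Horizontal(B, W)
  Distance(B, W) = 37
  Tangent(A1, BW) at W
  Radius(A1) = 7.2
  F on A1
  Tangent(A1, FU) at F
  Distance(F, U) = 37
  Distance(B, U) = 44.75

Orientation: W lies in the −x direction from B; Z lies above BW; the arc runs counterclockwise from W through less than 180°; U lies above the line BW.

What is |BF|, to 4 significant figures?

30.55

Checks: |ZF| = 7.200 ✓; ∠(ZF, FU) = 90.00° ✓; |FU| = 37.00 ✓; |BU| = 44.75 ✓.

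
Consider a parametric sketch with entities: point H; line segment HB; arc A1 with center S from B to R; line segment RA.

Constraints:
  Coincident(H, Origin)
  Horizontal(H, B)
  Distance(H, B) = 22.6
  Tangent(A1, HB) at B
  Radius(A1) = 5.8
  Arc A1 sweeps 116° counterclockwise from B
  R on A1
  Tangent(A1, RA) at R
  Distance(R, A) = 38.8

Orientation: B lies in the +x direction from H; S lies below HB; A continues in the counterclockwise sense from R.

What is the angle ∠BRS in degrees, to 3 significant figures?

32.0°

H is at the origin; H and B share the same y with |HB| = 22.6 and B on the +x side, so B = (22.6, 0.00). Tangency of A1 to HB means the radius SB is perpendicular to HB, so S = B + (0, -5.8) = (22.6, -5.80). On A1, B sits at bearing 90° from S; a 116° counterclockwise sweep puts R at bearing 206°, so R = S + 5.8·(cos 206°, sin 206°) = (17.4, -8.34). Then cos ∠BRS = RB·RS / (|RB||RS|), giving 32.0°.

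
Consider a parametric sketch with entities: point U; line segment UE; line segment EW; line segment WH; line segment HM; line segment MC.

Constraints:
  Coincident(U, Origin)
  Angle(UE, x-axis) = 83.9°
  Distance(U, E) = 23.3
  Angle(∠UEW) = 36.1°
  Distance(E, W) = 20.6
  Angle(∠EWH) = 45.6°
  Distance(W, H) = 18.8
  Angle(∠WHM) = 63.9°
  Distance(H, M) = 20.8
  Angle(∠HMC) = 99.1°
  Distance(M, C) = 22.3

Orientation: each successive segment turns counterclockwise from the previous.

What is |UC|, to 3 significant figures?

30.6

U is at the origin; UE runs at 83.9° with length 23.3, so E = (2.48, 23.2). ∠UEW = 36.1° gives EW at -132° from the x-axis; with |EW| = 20.6, W = (-11.4, 7.91). ∠EWH = 45.6° gives WH at 2.20° from the x-axis; with |WH| = 18.8, H = (7.42, 8.63). ∠WHM = 63.9° gives HM at 118° from the x-axis; with |HM| = 20.8, M = (-2.44, 26.9). ∠HMC = 99.1° gives MC at -161° from the x-axis; with |MC| = 22.3, C = (-23.5, 19.6). Then |UC| = |C − U| = 30.6.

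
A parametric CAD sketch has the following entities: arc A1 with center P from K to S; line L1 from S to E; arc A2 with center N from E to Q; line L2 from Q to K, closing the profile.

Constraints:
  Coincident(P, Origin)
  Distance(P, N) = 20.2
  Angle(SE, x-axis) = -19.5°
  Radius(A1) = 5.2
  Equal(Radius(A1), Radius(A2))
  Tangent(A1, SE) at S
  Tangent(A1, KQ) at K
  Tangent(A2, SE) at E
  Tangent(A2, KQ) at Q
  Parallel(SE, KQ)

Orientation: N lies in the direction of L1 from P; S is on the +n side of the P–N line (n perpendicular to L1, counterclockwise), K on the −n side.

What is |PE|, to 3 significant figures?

20.9

Tangency of A1 to both parallel lines with radius 5.2 puts S and K at P ± 5.2·n: S = (1.74, 4.90), K = (-1.74, -4.90). Equal radii place E and Q the same way about N: E = N + 5.2·n = (20.8, -1.84), Q = N − 5.2·n = (17.3, -11.6). Then |PE| = |E − P| = 20.9.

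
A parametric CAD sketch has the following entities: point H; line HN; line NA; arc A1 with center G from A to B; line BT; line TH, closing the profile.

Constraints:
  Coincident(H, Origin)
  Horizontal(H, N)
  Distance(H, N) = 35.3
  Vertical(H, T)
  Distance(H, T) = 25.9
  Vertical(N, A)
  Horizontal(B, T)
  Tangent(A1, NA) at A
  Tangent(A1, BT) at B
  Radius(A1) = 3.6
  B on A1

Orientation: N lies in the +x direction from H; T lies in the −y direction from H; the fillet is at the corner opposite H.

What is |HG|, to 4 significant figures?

38.76

H is at the origin; H and N share the same y with |HN| = 35.3 and N on the +x side, so N = (35.30, 0.000). H and T share the same x with |HT| = 25.9 and T on the −y side, so T = (0.000, -25.90). The virtual corner opposite H is at (35.30, -25.90). The tangent condition forces GA to be normal to NA and A1 meets BT tangentially, so GB is at right angles to BT, with radius 3.6, so the center G sits 3.6 in from both sides at G = (31.70, -22.30). Then |HG| = |G − H| = 38.76.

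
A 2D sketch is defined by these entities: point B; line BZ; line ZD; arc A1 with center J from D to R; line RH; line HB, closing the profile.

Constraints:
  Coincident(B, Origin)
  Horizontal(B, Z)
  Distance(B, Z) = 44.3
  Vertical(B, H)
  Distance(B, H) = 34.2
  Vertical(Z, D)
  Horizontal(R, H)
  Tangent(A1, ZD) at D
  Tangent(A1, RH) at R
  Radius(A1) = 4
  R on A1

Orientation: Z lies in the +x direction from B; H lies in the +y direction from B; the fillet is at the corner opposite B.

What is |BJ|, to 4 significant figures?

50.36

BH is vertical with |BH| = 34.2 and H on the +y side, so H = (0.000, 34.20). The virtual corner opposite B is at (44.30, 34.20). Since A1 is tangent to ZD there, JD ⟂ ZD and tangency of A1 to RH means the radius JR is perpendicular to RH, with radius 4.0, so the center J sits 4.0 in from both sides at J = (40.30, 30.20). Then |BJ| = |J − B| = 50.36.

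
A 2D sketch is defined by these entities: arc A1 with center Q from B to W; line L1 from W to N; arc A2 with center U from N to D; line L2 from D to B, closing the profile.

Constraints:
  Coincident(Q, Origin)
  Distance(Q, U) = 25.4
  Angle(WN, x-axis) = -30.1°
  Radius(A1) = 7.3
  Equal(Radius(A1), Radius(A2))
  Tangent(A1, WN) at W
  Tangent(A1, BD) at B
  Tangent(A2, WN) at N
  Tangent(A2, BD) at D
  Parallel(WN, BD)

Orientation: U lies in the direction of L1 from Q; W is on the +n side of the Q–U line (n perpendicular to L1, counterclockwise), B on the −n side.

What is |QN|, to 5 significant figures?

26.428

The slot axis is L1's direction at -30.1°, so u = (cos -30.1°, sin -30.1°) = (0.86515, -0.50151) and n = (−sin -30.1°, cos -30.1°) = (0.50151, 0.86515). Q is at the origin and U lies 25.4 along u from Q, so U = 25.4·u = (21.975, -12.738). Tangency of A1 to both parallel lines with radius 7.3 puts W and B at Q ± 7.3·n: W = (3.6610, 6.3156), B = (-3.6610, -6.3156). Equal radii place N and D the same way about U: N = U + 7.3·n = (25.636, -6.4228), D = U − 7.3·n = (18.314, -19.054). Then |QN| = |N − Q| = 26.428.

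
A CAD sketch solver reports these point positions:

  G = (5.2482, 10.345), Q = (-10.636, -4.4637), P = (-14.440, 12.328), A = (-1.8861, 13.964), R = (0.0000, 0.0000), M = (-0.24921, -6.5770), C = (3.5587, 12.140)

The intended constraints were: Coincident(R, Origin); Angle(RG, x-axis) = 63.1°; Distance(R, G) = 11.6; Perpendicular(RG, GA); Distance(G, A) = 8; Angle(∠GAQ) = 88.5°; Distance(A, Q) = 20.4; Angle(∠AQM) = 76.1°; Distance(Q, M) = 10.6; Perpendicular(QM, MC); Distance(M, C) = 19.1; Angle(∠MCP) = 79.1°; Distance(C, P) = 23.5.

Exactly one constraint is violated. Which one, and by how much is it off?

Distance(C, P) = 23.5 — off by 5.50.

R = (0.00, 0.00) ✓; RG at 63.10° ✓; |RG| = 11.60 ✓; ∠(RG, GA) = 90.00° ✓; |GA| = 8.000 ✓; ∠GAQ = 88.50° ✓; |AQ| = 20.40 ✓; ∠AQM = 76.10° ✓; |QM| = 10.60 ✓; ∠(QM, MC) = 90.00° ✓; |MC| = 19.10 ✓; ∠MCP = 79.10° ✓; |CP| = 18.00 ✗.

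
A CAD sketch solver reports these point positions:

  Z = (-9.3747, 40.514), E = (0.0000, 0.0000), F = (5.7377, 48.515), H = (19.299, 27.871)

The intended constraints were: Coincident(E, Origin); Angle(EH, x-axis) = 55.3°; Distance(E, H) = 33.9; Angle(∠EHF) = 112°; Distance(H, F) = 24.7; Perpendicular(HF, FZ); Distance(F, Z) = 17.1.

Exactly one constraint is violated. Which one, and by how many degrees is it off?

Perpendicular(HF, FZ) — off by 5.40°.

E = (0.00, 0.00) ✓; EH at 55.30° ✓; |EH| = 33.90 ✓; ∠EHF = 112.0° ✓; |HF| = 24.70 ✓; ∠(HF, FZ) = 84.60° ✗; |FZ| = 17.10 ✓.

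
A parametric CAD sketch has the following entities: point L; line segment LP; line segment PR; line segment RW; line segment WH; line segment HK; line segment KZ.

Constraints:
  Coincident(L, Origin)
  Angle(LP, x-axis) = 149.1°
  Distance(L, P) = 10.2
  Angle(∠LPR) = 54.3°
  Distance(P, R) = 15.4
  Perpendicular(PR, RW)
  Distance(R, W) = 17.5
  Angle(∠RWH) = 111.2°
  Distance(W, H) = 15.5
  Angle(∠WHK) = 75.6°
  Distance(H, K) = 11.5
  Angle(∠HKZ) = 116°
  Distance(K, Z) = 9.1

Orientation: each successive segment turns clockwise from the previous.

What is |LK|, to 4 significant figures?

7.217

L is at the origin; LP runs at 149.1° with length 10.2, so P = (-8.752, 5.238). ∠LPR = 54.3° gives PR at 23.40° from the x-axis; with |PR| = 15.4, R = (5.381, 11.35). The perpendicularity gives RW at right angles to PR, so RW runs at -66.60°; with |RW| = 17.5, W = (12.33, -4.707). ∠RWH = 111.2° gives WH at -135.4° from the x-axis; with |WH| = 15.5, H = (1.295, -15.59). ∠WHK = 75.6° gives HK at 120.2° from the x-axis; with |HK| = 11.5, K = (-4.490, -5.651). Then |LK| = |K − L| = 7.217.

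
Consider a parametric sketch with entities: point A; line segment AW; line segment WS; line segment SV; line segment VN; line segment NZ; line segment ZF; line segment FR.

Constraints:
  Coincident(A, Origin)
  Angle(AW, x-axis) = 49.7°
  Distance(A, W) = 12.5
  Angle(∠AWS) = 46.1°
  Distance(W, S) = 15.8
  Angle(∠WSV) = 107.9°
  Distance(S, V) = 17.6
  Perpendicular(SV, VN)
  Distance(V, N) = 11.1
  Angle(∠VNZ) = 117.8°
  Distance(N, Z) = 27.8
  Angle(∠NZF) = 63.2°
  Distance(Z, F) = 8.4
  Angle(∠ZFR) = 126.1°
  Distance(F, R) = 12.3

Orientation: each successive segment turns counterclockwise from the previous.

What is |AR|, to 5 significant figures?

3.9305

A is at the origin; AW runs at 49.7° with length 12.5, so W = (8.0849, 9.5334). ∠AWS = 46.1° gives WS at -176.40° from the x-axis; with |WS| = 15.8, S = (-7.6840, 8.5413). ∠WSV = 107.9° gives SV at -104.30° from the x-axis; with |SV| = 17.6, V = (-12.031, -8.5134). SV is perpendicular to VN, so VN runs at -14.300°; with |VN| = 11.1, N = (-1.2751, -11.255). ∠VNZ = 117.8° gives NZ at 47.900° from the x-axis; with |NZ| = 27.8, Z = (17.363, 9.3718). ∠NZF = 63.2° gives ZF at 164.70° from the x-axis; with |ZF| = 8.4, F = (9.2605, 11.588). ∠ZFR = 126.1° gives FR at -141.40° from the x-axis; with |FR| = 12.3, R = (-0.35218, 3.9146). Then |AR| = |R − A| = 3.9305.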